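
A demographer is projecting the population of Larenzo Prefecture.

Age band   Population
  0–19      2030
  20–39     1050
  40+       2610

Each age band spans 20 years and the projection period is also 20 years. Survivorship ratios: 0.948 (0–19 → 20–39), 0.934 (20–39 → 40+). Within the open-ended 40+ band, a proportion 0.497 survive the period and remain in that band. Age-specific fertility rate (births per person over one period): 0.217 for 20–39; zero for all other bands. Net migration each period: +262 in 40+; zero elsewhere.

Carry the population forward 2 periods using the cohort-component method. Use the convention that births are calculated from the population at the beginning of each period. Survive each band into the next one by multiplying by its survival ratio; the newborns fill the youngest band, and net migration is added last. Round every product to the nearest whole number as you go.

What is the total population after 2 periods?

3955

Numbering the bands 1..3 from youngest to oldest:
[period 1]
Births: 1050 × 0.217 = 228
Band 2: 2030 × 0.948 = 1924
Band 3: 1050 × 0.934 + 2610 × 0.497 = 981 + 1297 = 2278
Net migration: Band 3 + 262 → 2540
→ [228, 1924, 2540]
[period 2]
Births: 1924 × 0.217 = 418
Band 2: 228 × 0.948 = 216
Band 3: 1924 × 0.934 + 2540 × 0.497 = 1797 + 1262 = 3059
Net migration: Band 3 + 262 → 3321
→ [418, 216, 3321]
Total after period 2: 418 + 216 + 3321 = 3955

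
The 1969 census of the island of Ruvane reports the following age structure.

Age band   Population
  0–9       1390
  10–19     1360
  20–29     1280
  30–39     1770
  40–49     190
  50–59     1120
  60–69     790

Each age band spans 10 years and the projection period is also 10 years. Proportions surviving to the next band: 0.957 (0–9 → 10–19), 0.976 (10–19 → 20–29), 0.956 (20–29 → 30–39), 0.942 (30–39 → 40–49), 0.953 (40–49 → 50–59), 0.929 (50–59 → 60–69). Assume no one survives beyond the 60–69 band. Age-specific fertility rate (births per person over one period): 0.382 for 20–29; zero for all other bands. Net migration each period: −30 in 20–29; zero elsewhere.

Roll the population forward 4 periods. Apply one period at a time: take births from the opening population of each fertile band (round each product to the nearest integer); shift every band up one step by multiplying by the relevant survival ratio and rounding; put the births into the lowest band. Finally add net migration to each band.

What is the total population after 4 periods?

4743

Period 1.
Births: 1280 × 0.382 = 489
10–19: 1390 × 0.957 = 1330
20–29: 1360 × 0.976 = 1327
30–39: 1280 × 0.956 = 1224
40–49: 1770 × 0.942 = 1667
50–59: 190 × 0.953 = 181
60–69: 1120 × 0.929 = 1040
Net migration: 20–29 − 30 → 1297
End of period: [489, 1330, 1297, 1224, 1667, 181, 1040]
Period 2.
Births: 1297 × 0.382 = 495
10–19: 489 × 0.957 = 468
20–29: 1330 × 0.976 = 1298
30–39: 1297 × 0.956 = 1240
40–49: 1224 × 0.942 = 1153
50–59: 1667 × 0.953 = 1589
60–69: 181 × 0.929 = 168
Net migration: 20–29 − 30 → 1268
End of period: [495, 468, 1268, 1240, 1153, 1589, 168]
Period 3.
Births: 1268 × 0.382 = 484
10–19: 495 × 0.957 = 474
20–29: 468 × 0.976 = 457
30–39: 1268 × 0.956 = 1212
40–49: 1240 × 0.942 = 1168
50–59: 1153 × 0.953 = 1099
60–69: 1589 × 0.929 = 1476
Net migration: 20–29 − 30 → 427
End of period: [484, 474, 427, 1212, 1168, 1099, 1476]
Period 4.
Births: 427 × 0.382 = 163
10–19: 484 × 0.957 = 463
20–29: 474 × 0.976 = 463
30–39: 427 × 0.956 = 408
40–49: 1212 × 0.942 = 1142
50–59: 1168 × 0.953 = 1113
60–69: 1099 × 0.929 = 1021
Net migration: 20–29 − 30 → 433
End of period: [163, 463, 433, 408, 1142, 1113, 1021]
Total after period 4: 163 + 463 + 433 + 408 + 1142 + 1113 + 1021 = 4743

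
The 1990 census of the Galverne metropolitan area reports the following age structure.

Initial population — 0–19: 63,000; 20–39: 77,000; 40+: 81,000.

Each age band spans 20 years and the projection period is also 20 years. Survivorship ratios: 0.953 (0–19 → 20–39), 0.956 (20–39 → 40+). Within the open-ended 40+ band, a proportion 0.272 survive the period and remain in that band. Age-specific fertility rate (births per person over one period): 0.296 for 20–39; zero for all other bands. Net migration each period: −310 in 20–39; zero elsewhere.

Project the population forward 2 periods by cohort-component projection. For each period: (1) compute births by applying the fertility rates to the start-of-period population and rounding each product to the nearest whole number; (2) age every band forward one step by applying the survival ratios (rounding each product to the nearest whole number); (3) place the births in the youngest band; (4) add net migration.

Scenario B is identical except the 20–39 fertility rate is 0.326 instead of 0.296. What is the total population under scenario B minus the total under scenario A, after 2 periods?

Period 1:
Births: 77000 × 0.296 = 22792
20–39: 63000 × 0.953 = 60039
40+: 77000 × 0.956 + 81000 × 0.272 = 73612 + 22032 = 95644
Net migration: 20–39 − 310 → 59729
End of period: [22792, 59729, 95644]
Period 2:
Births: 59729 × 0.296 = 17680
20–39: 22792 × 0.953 = 21721
40+: 59729 × 0.956 + 95644 × 0.272 = 57101 + 26015 = 83116
Net migration: 20–39 − 310 → 21411
End of period: [17680, 21411, 83116]
Scenario A total after 2 periods: 122207
Scenario B projection —
Period 1:
Births: 77000 × 0.326 = 25102
20–39: 63000 × 0.953 = 60039
40+: 77000 × 0.956 + 81000 × 0.272 = 73612 + 22032 = 95644
Net migration: 20–39 − 310 → 59729
End of period: [25102, 59729, 95644]
Period 2:
Births: 59729 × 0.326 = 19472
20–39: 25102 × 0.953 = 23922
40+: 59729 × 0.956 + 95644 × 0.272 = 57101 + 26015 = 83116
Net migration: 20–39 − 310 → 23612
End of period: [19472, 23612, 83116]
Scenario B total after 2 periods: 126200
Difference B − A = 126200 − 122207 = 3993

3993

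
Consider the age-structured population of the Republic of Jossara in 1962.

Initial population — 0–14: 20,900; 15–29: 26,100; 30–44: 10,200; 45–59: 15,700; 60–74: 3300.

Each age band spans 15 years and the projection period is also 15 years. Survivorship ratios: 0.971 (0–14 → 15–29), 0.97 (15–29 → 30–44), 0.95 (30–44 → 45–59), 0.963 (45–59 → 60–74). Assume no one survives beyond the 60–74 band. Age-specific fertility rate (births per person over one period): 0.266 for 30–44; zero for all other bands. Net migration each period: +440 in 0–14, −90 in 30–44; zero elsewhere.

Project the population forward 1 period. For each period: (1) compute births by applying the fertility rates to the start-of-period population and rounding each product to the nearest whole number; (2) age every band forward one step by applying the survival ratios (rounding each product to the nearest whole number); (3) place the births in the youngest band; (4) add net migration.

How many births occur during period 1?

2713

— Period 1 —
Births: 10200 × 0.266 = 2713
15–29: 20900 × 0.971 = 20294
30–44: 26100 × 0.97 = 25317
45–59: 10200 × 0.95 = 9690
60–74: 15700 × 0.963 = 15119
Net migration: 0–14 + 440 → 3153; 30–44 − 90 → 25227
Giving 3153 / 20294 / 25227 / 9690 / 15119.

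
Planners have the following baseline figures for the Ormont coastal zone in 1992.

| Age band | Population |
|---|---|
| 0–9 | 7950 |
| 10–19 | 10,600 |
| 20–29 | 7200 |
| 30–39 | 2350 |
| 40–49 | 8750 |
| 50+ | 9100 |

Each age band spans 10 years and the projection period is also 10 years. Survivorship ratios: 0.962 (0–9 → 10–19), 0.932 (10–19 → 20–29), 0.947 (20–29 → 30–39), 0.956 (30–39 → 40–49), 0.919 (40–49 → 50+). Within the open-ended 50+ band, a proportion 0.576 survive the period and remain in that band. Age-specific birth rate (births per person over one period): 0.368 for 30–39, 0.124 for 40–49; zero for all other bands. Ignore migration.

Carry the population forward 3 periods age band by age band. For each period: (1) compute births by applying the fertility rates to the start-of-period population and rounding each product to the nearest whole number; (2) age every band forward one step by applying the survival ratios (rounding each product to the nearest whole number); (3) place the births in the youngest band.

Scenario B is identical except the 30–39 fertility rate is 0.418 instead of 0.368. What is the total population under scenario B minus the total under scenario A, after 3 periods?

Let group 1 be 0–9 through group 6 = 50+.
After projecting period 1:
Births: 2350 × 0.368 = 865 ; 8750 × 0.124 = 1085 — total 1950
Group 2: 7950 × 0.962 = 7648
Group 3: 10600 × 0.932 = 9879
Group 4: 7200 × 0.947 = 6818
Group 5: 2350 × 0.956 = 2247
Group 6: 8750 × 0.919 + 9100 × 0.576 = 8041 + 5242 = 13283
End of period: [1950, 7648, 9879, 6818, 2247, 13283]
After projecting period 2:
Births: 6818 × 0.368 = 2509 ; 2247 × 0.124 = 279 — total 2788
Group 2: 1950 × 0.962 = 1876
Group 3: 7648 × 0.932 = 7128
Group 4: 9879 × 0.947 = 9355
Group 5: 6818 × 0.956 = 6518
Group 6: 2247 × 0.919 + 13283 × 0.576 = 2065 + 7651 = 9716
End of period: [2788, 1876, 7128, 9355, 6518, 9716]
After projecting period 3:
Births: 9355 × 0.368 = 3443 ; 6518 × 0.124 = 808 — total 4251
Group 2: 2788 × 0.962 = 2682
Group 3: 1876 × 0.932 = 1748
Group 4: 7128 × 0.947 = 6750
Group 5: 9355 × 0.956 = 8943
Group 6: 6518 × 0.919 + 9716 × 0.576 = 5990 + 5596 = 11586
End of period: [4251, 2682, 1748, 6750, 8943, 11586]
Scenario A total after 3 periods: 35960
Scenario B projection —
After projecting period 1:
Births: 2350 × 0.418 = 982 ; 8750 × 0.124 = 1085 — total 2067
Group 2: 7950 × 0.962 = 7648
Group 3: 10600 × 0.932 = 9879
Group 4: 7200 × 0.947 = 6818
Group 5: 2350 × 0.956 = 2247
Group 6: 8750 × 0.919 + 9100 × 0.576 = 8041 + 5242 = 13283
End of period: [2067, 7648, 9879, 6818, 2247, 13283]
After projecting period 2:
Births: 6818 × 0.418 = 2850 ; 2247 × 0.124 = 279 — total 3129
Group 2: 2067 × 0.962 = 1988
Group 3: 7648 × 0.932 = 7128
Group 4: 9879 × 0.947 = 9355
Group 5: 6818 × 0.956 = 6518
Group 6: 2247 × 0.919 + 13283 × 0.576 = 2065 + 7651 = 9716
End of period: [3129, 1988, 7128, 9355, 6518, 9716]
After projecting period 3:
Births: 9355 × 0.418 = 3910 ; 6518 × 0.124 = 808 — total 4718
Group 2: 3129 × 0.962 = 3010
Group 3: 1988 × 0.932 = 1853
Group 4: 7128 × 0.947 = 6750
Group 5: 9355 × 0.956 = 8943
Group 6: 6518 × 0.919 + 9716 × 0.576 = 5990 + 5596 = 11586
End of period: [4718, 3010, 1853, 6750, 8943, 11586]
Scenario B total after 3 periods: 36860
Difference B − A = 36860 − 35960 = 900

900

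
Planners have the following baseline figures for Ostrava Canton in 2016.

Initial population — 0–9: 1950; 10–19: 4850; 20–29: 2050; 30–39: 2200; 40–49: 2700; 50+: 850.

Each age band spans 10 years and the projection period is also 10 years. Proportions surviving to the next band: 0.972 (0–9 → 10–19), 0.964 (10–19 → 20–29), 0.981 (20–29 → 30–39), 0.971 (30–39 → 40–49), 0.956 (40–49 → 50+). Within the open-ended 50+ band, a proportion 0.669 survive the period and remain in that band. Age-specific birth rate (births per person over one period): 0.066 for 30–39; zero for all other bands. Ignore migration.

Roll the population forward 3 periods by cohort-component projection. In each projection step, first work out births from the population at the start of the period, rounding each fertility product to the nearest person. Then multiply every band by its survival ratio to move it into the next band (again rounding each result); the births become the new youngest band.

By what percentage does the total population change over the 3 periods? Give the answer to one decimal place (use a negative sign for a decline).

-21.5

(Groups numbered youngest = 1 to oldest = 6.)
Period 1:
Births: 2200 × 0.066 = 145
Group 2: 1950 × 0.972 = 1895
Group 3: 4850 × 0.964 = 4675
Group 4: 2050 × 0.981 = 2011
Group 5: 2200 × 0.971 = 2136
Group 6: 2700 × 0.956 + 850 × 0.669 = 2581 + 569 = 3150
Giving 145 / 1895 / 4675 / 2011 / 2136 / 3150.
Period 2:
Births: 2011 × 0.066 = 133
Group 2: 145 × 0.972 = 141
Group 3: 1895 × 0.964 = 1827
Group 4: 4675 × 0.981 = 4586
Group 5: 2011 × 0.971 = 1953
Group 6: 2136 × 0.956 + 3150 × 0.669 = 2042 + 2107 = 4149
Giving 133 / 141 / 1827 / 4586 / 1953 / 4149.
Period 3:
Births: 4586 × 0.066 = 303
Group 2: 133 × 0.972 = 129
Group 3: 141 × 0.964 = 136
Group 4: 1827 × 0.981 = 1792
Group 5: 4586 × 0.971 = 4453
Group 6: 1953 × 0.956 + 4149 × 0.669 = 1867 + 2776 = 4643
Giving 303 / 129 / 136 / 1792 / 4453 / 4643.
Total: 14600 → 11456; change = -3144; percentage change = -21.5%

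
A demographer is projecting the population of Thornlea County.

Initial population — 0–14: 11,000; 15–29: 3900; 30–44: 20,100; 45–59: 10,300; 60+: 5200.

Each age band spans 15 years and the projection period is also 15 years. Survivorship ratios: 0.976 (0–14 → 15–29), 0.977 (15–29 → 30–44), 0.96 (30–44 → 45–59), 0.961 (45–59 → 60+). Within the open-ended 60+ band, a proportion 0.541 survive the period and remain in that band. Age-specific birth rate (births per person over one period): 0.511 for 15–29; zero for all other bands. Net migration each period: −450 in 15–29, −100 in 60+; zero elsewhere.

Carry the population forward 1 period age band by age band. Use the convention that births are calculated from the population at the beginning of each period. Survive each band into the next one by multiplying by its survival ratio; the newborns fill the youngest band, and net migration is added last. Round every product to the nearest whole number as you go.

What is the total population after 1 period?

Period 1:
Births: 3900 × 0.511 = 1993
15–29: 11000 × 0.976 = 10736
30–44: 3900 × 0.977 = 3810
45–59: 20100 × 0.96 = 19296
60+: 10300 × 0.961 + 5200 × 0.541 = 9898 + 2813 = 12711
Net migration: 15–29 − 450 → 10286; 60+ − 100 → 12611
Giving 1993 / 10286 / 3810 / 19296 / 12611.
Total after period 1: 1993 + 10286 + 3810 + 19296 + 12611 = 47996

47996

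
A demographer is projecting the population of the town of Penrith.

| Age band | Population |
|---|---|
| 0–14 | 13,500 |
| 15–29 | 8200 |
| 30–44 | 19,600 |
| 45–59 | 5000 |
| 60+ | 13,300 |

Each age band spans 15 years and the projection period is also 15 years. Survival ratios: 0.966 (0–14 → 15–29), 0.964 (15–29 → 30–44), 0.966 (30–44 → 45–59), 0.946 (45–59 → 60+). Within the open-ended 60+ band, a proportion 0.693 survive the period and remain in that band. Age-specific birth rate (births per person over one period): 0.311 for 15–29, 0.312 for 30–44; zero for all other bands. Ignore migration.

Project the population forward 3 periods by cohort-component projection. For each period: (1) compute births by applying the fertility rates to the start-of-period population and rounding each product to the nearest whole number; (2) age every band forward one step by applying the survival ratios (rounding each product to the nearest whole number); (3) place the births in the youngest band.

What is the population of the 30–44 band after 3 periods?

[period 1]
Births: 8200 * 0.311 = 2550, 19600 * 0.312 = 6115 → 8665
15–29: 13500 * 0.966 = 13041
30–44: 8200 * 0.964 = 7905
45–59: 19600 * 0.966 = 18934
60+: 5000 * 0.946 + 13300 * 0.693 = 4730 + 9217 = 13947
→ [8665, 13041, 7905, 18934, 13947]
[period 2]
Births: 13041 * 0.311 = 4056, 7905 * 0.312 = 2466 → 6522
15–29: 8665 * 0.966 = 8370
30–44: 13041 * 0.964 = 12572
45–59: 7905 * 0.966 = 7636
60+: 18934 * 0.946 + 13947 * 0.693 = 17912 + 9665 = 27577
→ [6522, 8370, 12572, 7636, 27577]
[period 3]
Births: 8370 * 0.311 = 2603, 12572 * 0.312 = 3922 → 6525
15–29: 6522 * 0.966 = 6300
30–44: 8370 * 0.964 = 8069
45–59: 12572 * 0.966 = 12145
60+: 7636 * 0.946 + 27577 * 0.693 = 7224 + 19111 = 26335
→ [6525, 6300, 8069, 12145, 26335]

8069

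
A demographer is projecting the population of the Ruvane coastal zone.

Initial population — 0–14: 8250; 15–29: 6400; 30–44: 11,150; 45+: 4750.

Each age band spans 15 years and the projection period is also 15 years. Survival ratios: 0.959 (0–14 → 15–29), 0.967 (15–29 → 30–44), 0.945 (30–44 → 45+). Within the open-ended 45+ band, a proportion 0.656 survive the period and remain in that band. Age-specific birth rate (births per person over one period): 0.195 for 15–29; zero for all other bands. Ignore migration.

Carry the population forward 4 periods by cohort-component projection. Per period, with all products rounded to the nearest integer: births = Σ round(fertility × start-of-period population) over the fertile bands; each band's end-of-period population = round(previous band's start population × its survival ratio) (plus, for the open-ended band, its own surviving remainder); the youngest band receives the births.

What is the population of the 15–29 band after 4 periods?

223

Call the groups 1 to 4, youngest first.
After projecting period 1:
Births: 6400 × 0.195 = 1248
Group 2: 8250 × 0.959 = 7912
Group 3: 6400 × 0.967 = 6189
Group 4: 11150 × 0.945 + 4750 × 0.656 = 10537 + 3116 = 13653
Population now: 0–14=1248, 15–29=7912, 30–44=6189, 45+=13653
After projecting period 2:
Births: 7912 × 0.195 = 1543
Group 2: 1248 × 0.959 = 1197
Group 3: 7912 × 0.967 = 7651
Group 4: 6189 × 0.945 + 13653 × 0.656 = 5849 + 8956 = 14805
Population now: 0–14=1543, 15–29=1197, 30–44=7651, 45+=14805
After projecting period 3:
Births: 1197 × 0.195 = 233
Group 2: 1543 × 0.959 = 1480
Group 3: 1197 × 0.967 = 1157
Group 4: 7651 × 0.945 + 14805 × 0.656 = 7230 + 9712 = 16942
Population now: 0–14=233, 15–29=1480, 30–44=1157, 45+=16942
After projecting period 4:
Births: 1480 × 0.195 = 289
Group 2: 233 × 0.959 = 223
Group 3: 1480 × 0.967 = 1431
Group 4: 1157 × 0.945 + 16942 × 0.656 = 1093 + 11114 = 12207
Population now: 0–14=289, 15–29=223, 30–44=1431, 45+=12207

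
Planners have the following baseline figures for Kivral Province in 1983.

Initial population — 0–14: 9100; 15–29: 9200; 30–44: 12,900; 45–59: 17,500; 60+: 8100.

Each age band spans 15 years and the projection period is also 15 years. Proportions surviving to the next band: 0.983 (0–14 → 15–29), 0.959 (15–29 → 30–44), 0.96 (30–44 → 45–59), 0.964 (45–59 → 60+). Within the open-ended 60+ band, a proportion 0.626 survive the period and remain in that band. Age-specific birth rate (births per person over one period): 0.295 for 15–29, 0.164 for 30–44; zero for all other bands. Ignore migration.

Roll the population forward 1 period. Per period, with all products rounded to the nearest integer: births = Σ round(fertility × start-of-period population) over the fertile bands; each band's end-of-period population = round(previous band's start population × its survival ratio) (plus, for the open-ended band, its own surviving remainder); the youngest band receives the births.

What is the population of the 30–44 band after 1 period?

[period 1]
Births: 9200 * 0.295 = 2714, 12900 * 0.164 = 2116 — total 4830
15–29: 9100 * 0.983 = 8945
30–44: 9200 * 0.959 = 8823
45–59: 12900 * 0.96 = 12384
60+: 17500 * 0.964 + 8100 * 0.626 = 16870 + 5071 = 21941
→ [4830, 8945, 8823, 12384, 21941]

8823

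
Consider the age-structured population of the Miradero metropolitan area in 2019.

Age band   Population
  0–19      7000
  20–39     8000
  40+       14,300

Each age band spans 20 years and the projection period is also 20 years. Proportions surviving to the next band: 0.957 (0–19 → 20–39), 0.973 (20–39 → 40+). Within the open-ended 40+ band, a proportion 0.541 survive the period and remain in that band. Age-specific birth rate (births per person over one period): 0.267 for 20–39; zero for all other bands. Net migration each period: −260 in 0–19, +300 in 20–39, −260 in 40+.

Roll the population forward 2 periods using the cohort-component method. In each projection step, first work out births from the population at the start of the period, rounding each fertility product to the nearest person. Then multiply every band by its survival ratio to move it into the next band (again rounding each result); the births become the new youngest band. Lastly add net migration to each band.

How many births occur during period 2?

1869

Call the groups 1 to 3, youngest first.
— Period 1 —
Births: 8000 × 0.267 = 2136
Group 2: 7000 × 0.957 = 6699
Group 3: 8000 × 0.973 + 14300 × 0.541 = 7784 + 7736 = 15520
Net migration: Group 1 − 260 → 1876; Group 2 + 300 → 6999; Group 3 − 260 → 15260
→ [1876, 6999, 15260]
— Period 2 —
Births: 6999 × 0.267 = 1869
Group 2: 1876 × 0.957 = 1795
Group 3: 6999 × 0.973 + 15260 × 0.541 = 6810 + 8256 = 15066
Net migration: Group 1 − 260 → 1609; Group 2 + 300 → 2095; Group 3 − 260 → 14806
→ [1609, 2095, 14806]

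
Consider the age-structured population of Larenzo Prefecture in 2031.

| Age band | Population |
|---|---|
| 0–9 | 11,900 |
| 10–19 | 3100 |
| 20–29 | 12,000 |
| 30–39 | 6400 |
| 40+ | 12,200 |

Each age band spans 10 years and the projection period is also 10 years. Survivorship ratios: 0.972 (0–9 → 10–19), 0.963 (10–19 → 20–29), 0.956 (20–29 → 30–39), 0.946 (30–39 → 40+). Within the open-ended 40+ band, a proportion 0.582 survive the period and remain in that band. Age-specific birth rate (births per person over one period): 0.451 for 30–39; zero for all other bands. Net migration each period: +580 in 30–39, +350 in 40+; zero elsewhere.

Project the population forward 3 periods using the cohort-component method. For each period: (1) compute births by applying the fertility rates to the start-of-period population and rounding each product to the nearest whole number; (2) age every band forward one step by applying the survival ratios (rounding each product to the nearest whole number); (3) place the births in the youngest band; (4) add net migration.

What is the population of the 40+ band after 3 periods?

Period 1:
Births: 6400 * 0.451 = 2886
10–19: 11900 * 0.972 = 11567
20–29: 3100 * 0.963 = 2985
30–39: 12000 * 0.956 = 11472
40+: 6400 * 0.946 + 12200 * 0.582 = 6054 + 7100 = 13154
Net migration: 30–39 + 580 → 12052; 40+ + 350 → 13504
Population now: 0–9=2886, 10–19=11567, 20–29=2985, 30–39=12052, 40+=13504
Period 2:
Births: 12052 * 0.451 = 5435
10–19: 2886 * 0.972 = 2805
20–29: 11567 * 0.963 = 11139
30–39: 2985 * 0.956 = 2854
40+: 12052 * 0.946 + 13504 * 0.582 = 11401 + 7859 = 19260
Net migration: 30–39 + 580 → 3434; 40+ + 350 → 19610
Population now: 0–9=5435, 10–19=2805, 20–29=11139, 30–39=3434, 40+=19610
Period 3:
Births: 3434 * 0.451 = 1549
10–19: 5435 * 0.972 = 5283
20–29: 2805 * 0.963 = 2701
30–39: 11139 * 0.956 = 10649
40+: 3434 * 0.946 + 19610 * 0.582 = 3249 + 11413 = 14662
Net migration: 30–39 + 580 → 11229; 40+ + 350 → 15012
Population now: 0–9=1549, 10–19=5283, 20–29=2701, 30–39=11229, 40+=15012

15012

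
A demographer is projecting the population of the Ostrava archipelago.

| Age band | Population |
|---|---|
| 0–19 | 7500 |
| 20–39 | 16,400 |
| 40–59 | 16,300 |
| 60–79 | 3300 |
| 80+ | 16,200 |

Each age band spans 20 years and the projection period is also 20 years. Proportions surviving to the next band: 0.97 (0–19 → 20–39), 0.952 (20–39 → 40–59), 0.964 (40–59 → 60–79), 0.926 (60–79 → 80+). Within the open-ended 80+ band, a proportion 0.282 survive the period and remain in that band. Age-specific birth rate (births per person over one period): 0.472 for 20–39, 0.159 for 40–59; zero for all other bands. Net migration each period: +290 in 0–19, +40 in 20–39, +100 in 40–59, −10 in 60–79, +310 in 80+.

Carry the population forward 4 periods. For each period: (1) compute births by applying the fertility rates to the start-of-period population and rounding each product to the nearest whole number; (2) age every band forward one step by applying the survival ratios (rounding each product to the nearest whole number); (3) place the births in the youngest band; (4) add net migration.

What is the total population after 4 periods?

(Bands numbered youngest = 1 to oldest = 5.)
After projecting period 1:
Births: 16400 × 0.472 = 7741, 16300 × 0.159 = 2592 ⇒ total 10333
Band 2: 7500 × 0.97 = 7275
Band 3: 16400 × 0.952 = 15613
Band 4: 16300 × 0.964 = 15713
Band 5: 3300 × 0.926 + 16200 × 0.282 = 3056 + 4568 = 7624
Net migration: Band 1 + 290 → 10623; Band 2 + 40 → 7315; Band 3 + 100 → 15713; Band 4 − 10 → 15703; Band 5 + 310 → 7934
Giving 10623 / 7315 / 15713 / 15703 / 7934.
After projecting period 2:
Births: 7315 × 0.472 = 3453, 15713 × 0.159 = 2498 ⇒ total 5951
Band 2: 10623 × 0.97 = 10304
Band 3: 7315 × 0.952 = 6964
Band 4: 15713 × 0.964 = 15147
Band 5: 15703 × 0.926 + 7934 × 0.282 = 14541 + 2237 = 16778
Net migration: Band 1 + 290 → 6241; Band 2 + 40 → 10344; Band 3 + 100 → 7064; Band 4 − 10 → 15137; Band 5 + 310 → 17088
Giving 6241 / 10344 / 7064 / 15137 / 17088.
After projecting period 3:
Births: 10344 × 0.472 = 4882, 7064 × 0.159 = 1123 ⇒ total 6005
Band 2: 6241 × 0.97 = 6054
Band 3: 10344 × 0.952 = 9847
Band 4: 7064 × 0.964 = 6810
Band 5: 15137 × 0.926 + 17088 × 0.282 = 14017 + 4819 = 18836
Net migration: Band 1 + 290 → 6295; Band 2 + 40 → 6094; Band 3 + 100 → 9947; Band 4 − 10 → 6800; Band 5 + 310 → 19146
Giving 6295 / 6094 / 9947 / 6800 / 19146.
After projecting period 4:
Births: 6094 × 0.472 = 2876, 9947 × 0.159 = 1582 ⇒ total 4458
Band 2: 6295 × 0.97 = 6106
Band 3: 6094 × 0.952 = 5801
Band 4: 9947 × 0.964 = 9589
Band 5: 6800 × 0.926 + 19146 × 0.282 = 6297 + 5399 = 11696
Net migration: Band 1 + 290 → 4748; Band 2 + 40 → 6146; Band 3 + 100 → 5901; Band 4 − 10 → 9579; Band 5 + 310 → 12006
Giving 4748 / 6146 / 5901 / 9579 / 12006.
Total after period 4: 4748 + 6146 + 5901 + 9579 + 12006 = 38380

38380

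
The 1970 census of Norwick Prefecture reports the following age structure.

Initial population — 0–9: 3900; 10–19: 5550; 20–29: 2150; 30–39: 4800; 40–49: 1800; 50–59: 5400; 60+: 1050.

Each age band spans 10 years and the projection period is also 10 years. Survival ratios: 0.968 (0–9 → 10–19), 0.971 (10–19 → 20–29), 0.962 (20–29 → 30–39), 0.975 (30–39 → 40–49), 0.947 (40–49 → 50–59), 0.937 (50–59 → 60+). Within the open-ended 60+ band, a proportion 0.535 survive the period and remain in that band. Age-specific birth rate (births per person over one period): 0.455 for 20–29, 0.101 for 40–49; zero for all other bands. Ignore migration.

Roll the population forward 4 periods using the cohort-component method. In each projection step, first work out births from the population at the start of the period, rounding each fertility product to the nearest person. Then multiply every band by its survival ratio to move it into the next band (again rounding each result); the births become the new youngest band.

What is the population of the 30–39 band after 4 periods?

Period 1:
Births: 2150 × 0.455 = 978, 1800 × 0.101 = 182 → total 1160
10–19: 3900 × 0.968 = 3775
20–29: 5550 × 0.971 = 5389
30–39: 2150 × 0.962 = 2068
40–49: 4800 × 0.975 = 4680
50–59: 1800 × 0.947 = 1705
60+: 5400 × 0.937 + 1050 × 0.535 = 5060 + 562 = 5622
Giving 1160 / 3775 / 5389 / 2068 / 4680 / 1705 / 5622.
Period 2:
Births: 5389 × 0.455 = 2452, 4680 × 0.101 = 473 → total 2925
10–19: 1160 × 0.968 = 1123
20–29: 3775 × 0.971 = 3666
30–39: 5389 × 0.962 = 5184
40–49: 2068 × 0.975 = 2016
50–59: 4680 × 0.947 = 4432
60+: 1705 × 0.937 + 5622 × 0.535 = 1598 + 3008 = 4606
Giving 2925 / 1123 / 3666 / 5184 / 2016 / 4432 / 4606.
Period 3:
Births: 3666 × 0.455 = 1668, 2016 × 0.101 = 204 → total 1872
10–19: 2925 × 0.968 = 2831
20–29: 1123 × 0.971 = 1090
30–39: 3666 × 0.962 = 3527
40–49: 5184 × 0.975 = 5054
50–59: 2016 × 0.947 = 1909
60+: 4432 × 0.937 + 4606 × 0.535 = 4153 + 2464 = 6617
Giving 1872 / 2831 / 1090 / 3527 / 5054 / 1909 / 6617.
Period 4:
Births: 1090 × 0.455 = 496, 5054 × 0.101 = 510 → total 1006
10–19: 1872 × 0.968 = 1812
20–29: 2831 × 0.971 = 2749
30–39: 1090 × 0.962 = 1049
40–49: 3527 × 0.975 = 3439
50–59: 5054 × 0.947 = 4786
60+: 1909 × 0.937 + 6617 × 0.535 = 1789 + 3540 = 5329
Giving 1006 / 1812 / 2749 / 1049 / 3439 / 4786 / 5329.

1049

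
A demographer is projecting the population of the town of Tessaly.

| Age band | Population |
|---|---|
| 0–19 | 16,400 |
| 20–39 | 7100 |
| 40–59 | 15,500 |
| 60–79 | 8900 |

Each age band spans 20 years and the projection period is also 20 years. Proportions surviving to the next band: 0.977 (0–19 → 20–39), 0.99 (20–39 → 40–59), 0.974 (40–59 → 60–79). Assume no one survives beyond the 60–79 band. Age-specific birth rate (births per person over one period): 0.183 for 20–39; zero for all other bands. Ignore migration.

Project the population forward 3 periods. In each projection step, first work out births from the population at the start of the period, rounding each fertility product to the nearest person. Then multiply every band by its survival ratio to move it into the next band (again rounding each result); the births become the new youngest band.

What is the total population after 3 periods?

[period 1]
Births: 7100 * 0.183 = 1299
20–39: 16400 * 0.977 = 16023
40–59: 7100 * 0.99 = 7029
60–79: 15500 * 0.974 = 15097
Giving 1299 / 16023 / 7029 / 15097.
[period 2]
Births: 16023 * 0.183 = 2932
20–39: 1299 * 0.977 = 1269
40–59: 16023 * 0.99 = 15863
60–79: 7029 * 0.974 = 6846
Giving 2932 / 1269 / 15863 / 6846.
[period 3]
Births: 1269 * 0.183 = 232
20–39: 2932 * 0.977 = 2865
40–59: 1269 * 0.99 = 1256
60–79: 15863 * 0.974 = 15451
Giving 232 / 2865 / 1256 / 15451.
Total after period 3: 232 + 2865 + 1256 + 15451 = 19804

19804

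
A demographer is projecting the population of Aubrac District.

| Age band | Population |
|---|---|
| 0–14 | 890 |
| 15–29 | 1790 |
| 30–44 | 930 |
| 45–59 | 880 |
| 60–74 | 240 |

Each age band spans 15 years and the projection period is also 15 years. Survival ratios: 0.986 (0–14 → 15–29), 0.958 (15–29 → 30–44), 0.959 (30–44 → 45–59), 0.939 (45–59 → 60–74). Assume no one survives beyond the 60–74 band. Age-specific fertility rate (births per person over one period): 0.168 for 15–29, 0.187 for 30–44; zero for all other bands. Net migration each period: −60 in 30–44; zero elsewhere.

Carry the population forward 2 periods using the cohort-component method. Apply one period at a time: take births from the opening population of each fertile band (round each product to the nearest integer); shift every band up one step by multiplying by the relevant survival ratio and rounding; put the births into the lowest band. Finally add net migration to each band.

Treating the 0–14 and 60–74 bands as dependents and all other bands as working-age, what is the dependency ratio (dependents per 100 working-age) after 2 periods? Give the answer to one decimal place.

Let group 1 be 0–14 through group 5 = 60–74.
After projecting period 1:
Births: 1790 × 0.168 = 301, 930 × 0.187 = 174 → total 475
Group 2: 890 × 0.986 = 878
Group 3: 1790 × 0.958 = 1715
Group 4: 930 × 0.959 = 892
Group 5: 880 × 0.939 = 826
Net migration: Group 3 − 60 → 1655
→ [475, 878, 1655, 892, 826]
After projecting period 2:
Births: 878 × 0.168 = 148, 1655 × 0.187 = 309 → total 457
Group 2: 475 × 0.986 = 468
Group 3: 878 × 0.958 = 841
Group 4: 1655 × 0.959 = 1587
Group 5: 892 × 0.939 = 838
Net migration: Group 3 − 60 → 781
→ [457, 468, 781, 1587, 838]
Dependents (band 0–14 + band 60–74) = 457 + 838 = 1295; working-age = 2836; ratio = 1295/2836 × 100 = 45.7

45.7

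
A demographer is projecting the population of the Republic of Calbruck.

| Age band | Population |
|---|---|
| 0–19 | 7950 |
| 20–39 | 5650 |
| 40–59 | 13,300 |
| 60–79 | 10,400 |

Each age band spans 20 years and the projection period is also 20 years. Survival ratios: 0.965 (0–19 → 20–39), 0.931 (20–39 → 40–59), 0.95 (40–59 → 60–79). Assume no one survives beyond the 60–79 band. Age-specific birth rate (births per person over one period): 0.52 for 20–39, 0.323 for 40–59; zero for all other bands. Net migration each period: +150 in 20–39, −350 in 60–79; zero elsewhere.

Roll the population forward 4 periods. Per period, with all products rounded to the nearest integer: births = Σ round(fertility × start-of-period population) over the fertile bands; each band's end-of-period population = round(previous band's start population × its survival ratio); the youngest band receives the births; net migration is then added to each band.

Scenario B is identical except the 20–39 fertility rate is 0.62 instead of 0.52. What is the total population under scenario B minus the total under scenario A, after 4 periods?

3404

— Period 1 —
Births: 5650 * 0.52 = 2938  |  13300 * 0.323 = 4296 — total 7234
20–39: 7950 * 0.965 = 7672
40–59: 5650 * 0.931 = 5260
60–79: 13300 * 0.95 = 12635
Net migration: 20–39 + 150 → 7822; 60–79 − 350 → 12285
End of period: [7234, 7822, 5260, 12285]
— Period 2 —
Births: 7822 * 0.52 = 4067  |  5260 * 0.323 = 1699 — total 5766
20–39: 7234 * 0.965 = 6981
40–59: 7822 * 0.931 = 7282
60–79: 5260 * 0.95 = 4997
Net migration: 20–39 + 150 → 7131; 60–79 − 350 → 4647
End of period: [5766, 7131, 7282, 4647]
— Period 3 —
Births: 7131 * 0.52 = 3708  |  7282 * 0.323 = 2352 — total 6060
20–39: 5766 * 0.965 = 5564
40–59: 7131 * 0.931 = 6639
60–79: 7282 * 0.95 = 6918
Net migration: 20–39 + 150 → 5714; 60–79 − 350 → 6568
End of period: [6060, 5714, 6639, 6568]
— Period 4 —
Births: 5714 * 0.52 = 2971  |  6639 * 0.323 = 2144 — total 5115
20–39: 6060 * 0.965 = 5848
40–59: 5714 * 0.931 = 5320
60–79: 6639 * 0.95 = 6307
Net migration: 20–39 + 150 → 5998; 60–79 − 350 → 5957
End of period: [5115, 5998, 5320, 5957]
Scenario A total after 4 periods: 22390
Scenario B projection —
— Period 1 —
Births: 5650 * 0.62 = 3503  |  13300 * 0.323 = 4296 — total 7799
20–39: 7950 * 0.965 = 7672
40–59: 5650 * 0.931 = 5260
60–79: 13300 * 0.95 = 12635
Net migration: 20–39 + 150 → 7822; 60–79 − 350 → 12285
End of period: [7799, 7822, 5260, 12285]
— Period 2 —
Births: 7822 * 0.62 = 4850  |  5260 * 0.323 = 1699 — total 6549
20–39: 7799 * 0.965 = 7526
40–59: 7822 * 0.931 = 7282
60–79: 5260 * 0.95 = 4997
Net migration: 20–39 + 150 → 7676; 60–79 − 350 → 4647
End of period: [6549, 7676, 7282, 4647]
— Period 3 —
Births: 7676 * 0.62 = 4759  |  7282 * 0.323 = 2352 — total 7111
20–39: 6549 * 0.965 = 6320
40–59: 7676 * 0.931 = 7146
60–79: 7282 * 0.95 = 6918
Net migration: 20–39 + 150 → 6470; 60–79 − 350 → 6568
End of period: [7111, 6470, 7146, 6568]
— Period 4 —
Births: 6470 * 0.62 = 4011  |  7146 * 0.323 = 2308 — total 6319
20–39: 7111 * 0.965 = 6862
40–59: 6470 * 0.931 = 6024
60–79: 7146 * 0.95 = 6789
Net migration: 20–39 + 150 → 7012; 60–79 − 350 → 6439
End of period: [6319, 7012, 6024, 6439]
Scenario B total after 4 periods: 25794
Difference B − A = 25794 − 22390 = 3404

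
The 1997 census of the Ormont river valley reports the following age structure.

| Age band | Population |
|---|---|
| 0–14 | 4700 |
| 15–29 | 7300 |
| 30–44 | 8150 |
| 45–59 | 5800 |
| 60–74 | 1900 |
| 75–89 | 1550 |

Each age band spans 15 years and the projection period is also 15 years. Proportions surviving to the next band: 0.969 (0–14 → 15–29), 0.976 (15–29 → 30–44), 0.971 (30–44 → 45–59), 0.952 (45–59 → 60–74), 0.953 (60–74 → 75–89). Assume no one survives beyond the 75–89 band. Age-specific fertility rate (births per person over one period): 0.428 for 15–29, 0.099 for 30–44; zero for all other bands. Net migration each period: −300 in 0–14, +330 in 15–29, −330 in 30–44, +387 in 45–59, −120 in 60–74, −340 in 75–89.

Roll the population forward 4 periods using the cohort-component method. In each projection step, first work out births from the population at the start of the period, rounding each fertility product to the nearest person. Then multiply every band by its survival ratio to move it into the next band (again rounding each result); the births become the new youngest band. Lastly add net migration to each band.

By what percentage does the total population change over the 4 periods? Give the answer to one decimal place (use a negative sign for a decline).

-33.6

(Groups numbered youngest = 1 to oldest = 6.)
Period 1:
Births: 7300 × 0.428 = 3124, 8150 × 0.099 = 807 ⇒ total 3931
Group 2: 4700 × 0.969 = 4554
Group 3: 7300 × 0.976 = 7125
Group 4: 8150 × 0.971 = 7914
Group 5: 5800 × 0.952 = 5522
Group 6: 1900 × 0.953 = 1811
Net migration: Group 1 − 300 → 3631; Group 2 + 330 → 4884; Group 3 − 330 → 6795; Group 4 + 387 → 8301; Group 5 − 120 → 5402; Group 6 − 340 → 1471
End of period: [3631, 4884, 6795, 8301, 5402, 1471]
Period 2:
Births: 4884 × 0.428 = 2090, 6795 × 0.099 = 673 ⇒ total 2763
Group 2: 3631 × 0.969 = 3518
Group 3: 4884 × 0.976 = 4767
Group 4: 6795 × 0.971 = 6598
Group 5: 8301 × 0.952 = 7903
Group 6: 5402 × 0.953 = 5148
Net migration: Group 1 − 300 → 2463; Group 2 + 330 → 3848; Group 3 − 330 → 4437; Group 4 + 387 → 6985; Group 5 − 120 → 7783; Group 6 − 340 → 4808
End of period: [2463, 3848, 4437, 6985, 7783, 4808]
Period 3:
Births: 3848 × 0.428 = 1647, 4437 × 0.099 = 439 ⇒ total 2086
Group 2: 2463 × 0.969 = 2387
Group 3: 3848 × 0.976 = 3756
Group 4: 4437 × 0.971 = 4308
Group 5: 6985 × 0.952 = 6650
Group 6: 7783 × 0.953 = 7417
Net migration: Group 1 − 300 → 1786; Group 2 + 330 → 2717; Group 3 − 330 → 3426; Group 4 + 387 → 4695; Group 5 − 120 → 6530; Group 6 − 340 → 7077
End of period: [1786, 2717, 3426, 4695, 6530, 7077]
Period 4:
Births: 2717 × 0.428 = 1163, 3426 × 0.099 = 339 ⇒ total 1502
Group 2: 1786 × 0.969 = 1731
Group 3: 2717 × 0.976 = 2652
Group 4: 3426 × 0.971 = 3327
Group 5: 4695 × 0.952 = 4470
Group 6: 6530 × 0.953 = 6223
Net migration: Group 1 − 300 → 1202; Group 2 + 330 → 2061; Group 3 − 330 → 2322; Group 4 + 387 → 3714; Group 5 − 120 → 4350; Group 6 − 340 → 5883
End of period: [1202, 2061, 2322, 3714, 4350, 5883]
Total: 29400 → 19532; change = -9868; percentage change = -33.6%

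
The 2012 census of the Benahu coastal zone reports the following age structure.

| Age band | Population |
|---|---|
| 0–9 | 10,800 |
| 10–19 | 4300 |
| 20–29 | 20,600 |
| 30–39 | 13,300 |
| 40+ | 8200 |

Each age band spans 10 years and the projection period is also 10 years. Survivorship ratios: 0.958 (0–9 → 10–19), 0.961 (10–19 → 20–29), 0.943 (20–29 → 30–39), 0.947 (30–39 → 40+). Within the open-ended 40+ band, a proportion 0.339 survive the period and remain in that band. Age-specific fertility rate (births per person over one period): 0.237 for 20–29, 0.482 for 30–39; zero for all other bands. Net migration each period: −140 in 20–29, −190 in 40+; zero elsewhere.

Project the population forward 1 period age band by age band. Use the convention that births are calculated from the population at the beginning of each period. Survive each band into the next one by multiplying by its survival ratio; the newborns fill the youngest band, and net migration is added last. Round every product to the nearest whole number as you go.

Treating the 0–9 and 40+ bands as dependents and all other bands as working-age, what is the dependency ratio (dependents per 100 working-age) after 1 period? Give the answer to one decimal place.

Let band 1 be 0–9 through band 5 = 40+.
— Period 1 —
Births: 20600 * 0.237 = 4882, 13300 * 0.482 = 6411 — total 11293
Band 2: 10800 * 0.958 = 10346
Band 3: 4300 * 0.961 = 4132
Band 4: 20600 * 0.943 = 19426
Band 5: 13300 * 0.947 + 8200 * 0.339 = 12595 + 2780 = 15375
Net migration: Band 3 − 140 → 3992; Band 5 − 190 → 15185
Population now: 0–9=11293, 10–19=10346, 20–29=3992, 30–39=19426, 40+=15185
Dependents (band 0–9 + band 40+) = 11293 + 15185 = 26478; working-age = 33764; ratio = 26478/33764 × 100 = 78.4

78.4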